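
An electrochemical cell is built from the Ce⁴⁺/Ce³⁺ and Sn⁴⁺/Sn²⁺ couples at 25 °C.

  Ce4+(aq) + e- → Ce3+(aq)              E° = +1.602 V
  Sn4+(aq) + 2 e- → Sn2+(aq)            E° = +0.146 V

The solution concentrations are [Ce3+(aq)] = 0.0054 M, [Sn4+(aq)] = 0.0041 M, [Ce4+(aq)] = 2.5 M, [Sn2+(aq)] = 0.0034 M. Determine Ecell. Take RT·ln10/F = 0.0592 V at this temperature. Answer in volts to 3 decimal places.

The Ce⁴⁺/Ce³⁺ couple has the more positive E°, so it is the cathode; Sn⁴⁺/Sn²⁺ is the anode.
The standard potential is +1.602 − (+0.146) = +1.456 V and the balanced reaction transfers n = 2 electrons.
For the overall reaction 2 Ce4+(aq) + Sn2+(aq) → 2 Ce3+(aq) + Sn4+(aq), Q = ([Ce3+(aq)]^2·[Sn4+(aq)]) / ([Ce4+(aq)]^2·[Sn2+(aq)]) = 5.63×10^−6, giving log Q = −5.250.
E = E° − (0.0592/n)·log Q = +1.456 − (0.0592/2)(−5.250) = +1.611 V.

+1.611 V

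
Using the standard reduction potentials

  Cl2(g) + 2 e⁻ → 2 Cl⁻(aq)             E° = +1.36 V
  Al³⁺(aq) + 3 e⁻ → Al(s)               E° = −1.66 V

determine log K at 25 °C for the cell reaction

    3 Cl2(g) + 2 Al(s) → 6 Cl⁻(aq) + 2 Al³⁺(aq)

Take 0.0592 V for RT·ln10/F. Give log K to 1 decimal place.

log K = 306.1

The Cl₂/Cl⁻ couple is reduced (cathode); E°cell = +1.36 − (−1.66) = +3.02 V with n = 6.
At equilibrium E = 0, so log K = nE°cell / 0.0592 = (6)(+3.02) / 0.0592 = 306.1.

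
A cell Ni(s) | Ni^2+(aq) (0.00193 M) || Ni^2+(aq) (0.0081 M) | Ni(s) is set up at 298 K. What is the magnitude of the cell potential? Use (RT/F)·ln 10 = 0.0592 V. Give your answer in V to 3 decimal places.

For a concentration cell E°cell = 0, since both electrodes use the same couple.
The compartment with the higher Ni^2+(aq) concentration (0.0081 M) acts as the cathode; ions are reduced there and produced at the dilute (0.00193 M) anode.
With n = 2, Ecell = −(0.0592/2)·log([dilute]/[conc]) = −(0.0592/2)·log(0.00193/0.0081) = +0.018 V.

0.018 V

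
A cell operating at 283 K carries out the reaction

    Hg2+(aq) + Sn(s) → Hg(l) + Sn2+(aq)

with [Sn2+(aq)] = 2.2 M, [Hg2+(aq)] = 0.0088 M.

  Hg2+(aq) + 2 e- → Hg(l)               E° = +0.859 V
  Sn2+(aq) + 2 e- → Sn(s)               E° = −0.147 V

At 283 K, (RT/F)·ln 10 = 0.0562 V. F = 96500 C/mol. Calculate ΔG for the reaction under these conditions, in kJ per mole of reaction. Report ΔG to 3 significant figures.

−181 kJ/mol

With Hg²⁺/Hg reduced at the cathode, E°cell = +0.859 − (−0.147) = +1.006 V and n = 2.
Here Q = [Sn2+(aq)] / [Hg2+(aq)] = 250 (log Q = 2.398), giving E = +1.006 − (0.0562/2)·(2.398) = +0.9386 V.
Finally ΔG = −nFE = −(2)(96500 C/mol)(+0.9386 V) = −181 kJ/mol.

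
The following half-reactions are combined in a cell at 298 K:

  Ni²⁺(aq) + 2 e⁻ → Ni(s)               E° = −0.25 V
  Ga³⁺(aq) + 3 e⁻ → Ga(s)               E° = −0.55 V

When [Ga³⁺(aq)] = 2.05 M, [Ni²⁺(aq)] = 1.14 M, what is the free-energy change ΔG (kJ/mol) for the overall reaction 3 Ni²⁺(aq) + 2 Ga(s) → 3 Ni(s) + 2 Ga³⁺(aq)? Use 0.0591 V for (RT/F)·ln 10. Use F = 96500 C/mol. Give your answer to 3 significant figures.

−171 kJ/mol

The standard cell potential is −0.25 − (−0.55) = +0.30 V, with n = 6 electrons in the balanced equation.
Here Q = [Ga³⁺(aq)]^2 / [Ni²⁺(aq)]^3 = 2.84 (log Q = 0.453), giving E = +0.30 − (0.0591/6)·(0.453) = +0.2955 V.
ΔG = −nFE = −(6)(96500)(+0.2955) J/mol = −171 kJ/mol.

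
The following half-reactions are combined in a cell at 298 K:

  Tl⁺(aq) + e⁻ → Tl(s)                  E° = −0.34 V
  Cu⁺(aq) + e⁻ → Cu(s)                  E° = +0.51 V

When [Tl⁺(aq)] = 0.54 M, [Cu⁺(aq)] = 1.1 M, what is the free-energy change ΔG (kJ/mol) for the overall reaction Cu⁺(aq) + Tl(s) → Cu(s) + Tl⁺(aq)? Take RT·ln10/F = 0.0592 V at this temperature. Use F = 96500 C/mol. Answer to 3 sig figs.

−83.8 kJ/mol

The standard cell potential is +0.51 − (−0.34) = +0.85 V, with n = 1 electron in the balanced equation.
Here Q = [Tl⁺(aq)] / [Cu⁺(aq)] = 0.491 (log Q = −0.309), giving E = +0.85 − (0.0592/1)·(−0.309) = +0.8683 V.
Then ΔG = −nFE = −1 × 96500 × +0.8683 J/mol = −83.8 kJ/mol.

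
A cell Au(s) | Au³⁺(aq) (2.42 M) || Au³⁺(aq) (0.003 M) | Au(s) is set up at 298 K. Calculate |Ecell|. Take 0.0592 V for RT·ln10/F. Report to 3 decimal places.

0.057 V

For a concentration cell E°cell = 0, since both electrodes use the same couple.
The compartment with the higher Au³⁺(aq) concentration (2.42 M) acts as the cathode; ions are reduced there and produced at the dilute (0.003 M) anode.
With n = 3, Ecell = −(0.0592/3)·log([dilute]/[conc]) = −(0.0592/3)·log(0.003/2.42) = +0.057 V.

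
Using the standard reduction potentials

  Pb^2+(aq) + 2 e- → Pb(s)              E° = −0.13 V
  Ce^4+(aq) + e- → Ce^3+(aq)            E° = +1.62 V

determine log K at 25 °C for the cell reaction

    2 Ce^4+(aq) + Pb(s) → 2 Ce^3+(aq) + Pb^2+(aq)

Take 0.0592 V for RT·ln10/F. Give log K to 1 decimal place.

log K = 59.1

The Ce⁴⁺/Ce³⁺ couple is reduced (cathode); E°cell = +1.62 − (−0.13) = +1.75 V with n = 2.
At equilibrium E = 0, so log K = nE°cell / 0.0592 = (2)(+1.75) / 0.0592 = 59.1.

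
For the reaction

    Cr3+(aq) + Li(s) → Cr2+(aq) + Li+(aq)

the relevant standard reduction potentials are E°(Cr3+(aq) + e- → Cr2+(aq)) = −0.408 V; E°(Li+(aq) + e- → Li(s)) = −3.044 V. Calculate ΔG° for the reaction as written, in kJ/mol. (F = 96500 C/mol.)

−254 kJ/mol

In the reaction as written Cr3+(aq) is reduced, so the Cr³⁺/Cr²⁺ couple is the cathode and Li⁺/Li is the anode.
E°cell = −0.408 − (−3.044) = +2.636 V; balancing electrons gives n = 1.
ΔG° = −nFE°cell = −(1)(96500)(+2.636) J/mol = −254 kJ/mol.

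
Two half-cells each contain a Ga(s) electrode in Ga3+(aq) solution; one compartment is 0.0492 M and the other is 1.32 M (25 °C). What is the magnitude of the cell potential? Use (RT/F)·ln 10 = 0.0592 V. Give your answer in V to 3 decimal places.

For a concentration cell E°cell = 0, since both electrodes use the same couple.
The compartment with the higher Ga3+(aq) concentration (1.32 M) acts as the cathode; ions are reduced there and produced at the dilute (0.0492 M) anode.
With n = 3, Ecell = −(0.0592/3)·log([dilute]/[conc]) = −(0.0592/3)·log(0.0492/1.32) = +0.028 V.

0.028 V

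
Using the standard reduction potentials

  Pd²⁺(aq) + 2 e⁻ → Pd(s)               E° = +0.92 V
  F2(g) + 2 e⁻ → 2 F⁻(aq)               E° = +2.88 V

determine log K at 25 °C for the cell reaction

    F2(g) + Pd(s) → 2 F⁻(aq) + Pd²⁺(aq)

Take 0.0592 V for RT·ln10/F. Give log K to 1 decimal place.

log K = 66.2

The F₂/F⁻ couple is reduced (cathode); E°cell = +2.88 − (+0.92) = +1.96 V with n = 2.
At equilibrium E = 0, so log K = nE°cell / 0.0592 = (2)(+1.96) / 0.0592 = 66.2.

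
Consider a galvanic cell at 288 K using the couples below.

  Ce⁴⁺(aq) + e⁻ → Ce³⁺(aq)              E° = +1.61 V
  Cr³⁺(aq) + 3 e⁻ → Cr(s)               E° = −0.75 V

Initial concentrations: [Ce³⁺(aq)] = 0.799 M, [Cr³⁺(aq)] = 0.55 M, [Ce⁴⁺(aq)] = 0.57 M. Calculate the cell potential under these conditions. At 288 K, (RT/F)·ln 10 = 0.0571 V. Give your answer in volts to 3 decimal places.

Ce⁴⁺/Ce³⁺ is reduced (cathode, E° = +1.61 V) and Cr³⁺/Cr is oxidized (anode).
E°cell = +1.61 − (−0.75) = +2.36 V, with n = 3 electrons transferred.
For the overall reaction 3 Ce⁴⁺(aq) + Cr(s) → 3 Ce³⁺(aq) + Cr³⁺(aq), Q = ([Ce³⁺(aq)]^3·[Cr³⁺(aq)]) / [Ce⁴⁺(aq)]^3 = 1.51, giving log Q = 0.180.
Applying E = E° − (RT ln10/nF)·log Q gives +2.36 − (0.0571/3)(0.180) = +2.357 V.

+2.357 V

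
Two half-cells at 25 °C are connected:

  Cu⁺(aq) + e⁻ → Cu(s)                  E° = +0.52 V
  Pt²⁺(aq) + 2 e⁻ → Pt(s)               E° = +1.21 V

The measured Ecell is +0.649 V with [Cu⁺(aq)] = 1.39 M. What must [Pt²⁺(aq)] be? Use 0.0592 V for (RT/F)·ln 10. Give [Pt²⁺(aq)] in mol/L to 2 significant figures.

With Pt²⁺/Pt at the cathode and Cu⁺/Cu at the anode, E°cell = +1.21 − (+0.52) = +0.69 V (n = 2).
Rearranging E = E° − (0.0592/n)·log Q gives log Q = 2(+0.69 − (+0.649))/0.0592 = 1.385.
Balancing electrons gives Pt²⁺(aq) + 2 Cu(s) → Pt(s) + 2 Cu⁺(aq); thus Q = [Cu⁺(aq)]^2 / [Pt²⁺(aq)].
Solving for the unknown gives log [Pt²⁺(aq)] = −1.099, so [Pt²⁺(aq)] ≈ 0.080 M.

0.080 M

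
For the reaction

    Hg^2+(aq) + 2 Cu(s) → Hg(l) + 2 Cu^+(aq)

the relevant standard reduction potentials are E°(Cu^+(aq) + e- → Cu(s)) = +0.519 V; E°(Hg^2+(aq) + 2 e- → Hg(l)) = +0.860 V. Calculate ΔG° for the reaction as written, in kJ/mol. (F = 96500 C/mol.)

In the reaction as written Hg^2+(aq) is reduced, so the Hg²⁺/Hg couple is the cathode and Cu⁺/Cu is the anode.
E°cell = +0.860 − (+0.519) = +0.341 V; balancing electrons gives n = 2.
ΔG° = −nFE°cell = −(2)(96500)(+0.341) J/mol = −65.8 kJ/mol.

−65.8 kJ/mol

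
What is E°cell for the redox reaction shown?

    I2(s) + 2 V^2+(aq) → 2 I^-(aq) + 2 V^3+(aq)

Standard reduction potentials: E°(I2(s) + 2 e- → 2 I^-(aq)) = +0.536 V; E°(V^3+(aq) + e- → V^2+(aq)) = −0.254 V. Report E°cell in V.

In the reaction as written, I2(s) is reduced (cathode) and V^3+(aq) is produced by oxidation at the anode.
E°cell = E°(cathode) − E°(anode) = +0.536 − (−0.254) = +0.790 V.

+0.790 V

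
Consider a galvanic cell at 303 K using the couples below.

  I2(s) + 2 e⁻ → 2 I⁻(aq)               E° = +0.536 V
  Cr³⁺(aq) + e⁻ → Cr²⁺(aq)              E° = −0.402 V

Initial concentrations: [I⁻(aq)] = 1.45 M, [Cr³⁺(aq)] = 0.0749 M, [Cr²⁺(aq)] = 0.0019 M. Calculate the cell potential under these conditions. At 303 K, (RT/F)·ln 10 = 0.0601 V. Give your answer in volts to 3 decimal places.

I₂/I⁻ is reduced (cathode, E° = +0.536 V) and Cr³⁺/Cr²⁺ is oxidized (anode).
E°cell = E°cat − E°an = +0.536 − (−0.402) = +0.938 V; n = 2.
The balanced reaction is I2(s) + 2 Cr²⁺(aq) → 2 I⁻(aq) + 2 Cr³⁺(aq), so Q = ([I⁻(aq)]^2·[Cr³⁺(aq)]^2) / [Cr²⁺(aq)]^2 = 3.27×10^3 and log Q = 3.514.
E = E° − (0.0601/n)·log Q = +0.938 − (0.0601/2)(3.514) = +0.832 V.

+0.832 V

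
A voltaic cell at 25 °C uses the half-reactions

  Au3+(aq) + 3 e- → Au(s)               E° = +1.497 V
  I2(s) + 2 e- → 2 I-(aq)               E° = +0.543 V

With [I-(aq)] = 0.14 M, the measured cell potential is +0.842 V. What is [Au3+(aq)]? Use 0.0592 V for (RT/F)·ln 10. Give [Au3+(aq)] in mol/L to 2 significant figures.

0.00077 M

The Au³⁺/Au couple has the larger reduction potential, so it is the cathode: E°cell = +1.497 − (+0.543) = +0.954 V and n = 6.
Rearranging E = E° − (0.0592/n)·log Q gives log Q = 6(+0.954 − (+0.842))/0.0592 = 11.351.
For 2 Au3+(aq) + 6 I-(aq) → 2 Au(s) + 3 I2(s), the reaction quotient is Q = 1 / ([Au3+(aq)]^2·[I-(aq)]^6).
Substituting the known concentrations and solving, log [Au3+(aq)] = −3.114 and [Au3+(aq)] = 0.00077 M.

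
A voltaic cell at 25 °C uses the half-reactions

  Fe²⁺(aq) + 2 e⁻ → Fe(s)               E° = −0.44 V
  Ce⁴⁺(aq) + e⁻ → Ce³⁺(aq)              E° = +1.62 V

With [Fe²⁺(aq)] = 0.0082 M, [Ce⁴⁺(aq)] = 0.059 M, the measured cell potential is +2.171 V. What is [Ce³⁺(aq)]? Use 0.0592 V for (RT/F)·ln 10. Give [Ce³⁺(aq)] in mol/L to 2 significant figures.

With Ce⁴⁺/Ce³⁺ at the cathode and Fe²⁺/Fe at the anode, E°cell = +1.62 − (−0.44) = +2.06 V (n = 2).
Since E = E° − (0.0592/n)·log Q, log Q = n(E° − E)/0.0592 = −3.750.
Balancing electrons gives 2 Ce⁴⁺(aq) + Fe(s) → 2 Ce³⁺(aq) + Fe²⁺(aq); thus Q = ([Ce³⁺(aq)]^2·[Fe²⁺(aq)]) / [Ce⁴⁺(aq)]^2.
Solving for the unknown gives log [Ce³⁺(aq)] = −2.061, so [Ce³⁺(aq)] ≈ 0.0087 M.

0.0087 M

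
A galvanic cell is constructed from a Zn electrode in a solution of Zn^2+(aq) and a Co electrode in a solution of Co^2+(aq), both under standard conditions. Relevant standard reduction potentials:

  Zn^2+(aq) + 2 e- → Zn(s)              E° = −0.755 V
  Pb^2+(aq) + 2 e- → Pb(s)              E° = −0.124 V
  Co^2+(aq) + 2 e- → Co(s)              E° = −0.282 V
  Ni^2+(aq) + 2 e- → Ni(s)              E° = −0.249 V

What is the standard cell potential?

The Co²⁺/Co couple has the higher E°, so Co ion is reduced (cathode) and Zn is oxidized (anode).
E°cell = E°(cathode) − E°(anode) = −0.282 − (−0.755) = +0.473 V.

+0.473 V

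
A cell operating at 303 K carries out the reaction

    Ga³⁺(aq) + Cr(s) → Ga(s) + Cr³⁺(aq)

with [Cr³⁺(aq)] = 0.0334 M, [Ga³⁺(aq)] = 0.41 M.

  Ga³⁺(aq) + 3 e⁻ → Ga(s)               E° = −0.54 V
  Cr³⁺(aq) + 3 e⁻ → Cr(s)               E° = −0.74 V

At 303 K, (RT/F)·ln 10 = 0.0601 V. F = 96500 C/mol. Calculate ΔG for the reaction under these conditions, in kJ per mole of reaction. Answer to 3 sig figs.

With Ga³⁺/Ga reduced at the cathode, E°cell = −0.54 − (−0.74) = +0.20 V and n = 3.
Q = [Cr³⁺(aq)] / [Ga³⁺(aq)] = 0.0815, so log Q = −1.089 and E = +0.20 − (0.0601/3)(−1.089) = +0.2218 V.
ΔG = −nFE = −(3)(96500)(+0.2218) J/mol = −64.2 kJ/mol.

−64.2 kJ/mol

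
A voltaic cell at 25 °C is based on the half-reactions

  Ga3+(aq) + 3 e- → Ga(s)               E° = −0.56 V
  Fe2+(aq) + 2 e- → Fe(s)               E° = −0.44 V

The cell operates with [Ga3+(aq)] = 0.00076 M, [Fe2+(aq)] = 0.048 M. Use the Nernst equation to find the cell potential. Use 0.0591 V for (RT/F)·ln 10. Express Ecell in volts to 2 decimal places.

+0.14 V

The Fe²⁺/Fe couple has the more positive E°, so it is the cathode; Ga³⁺/Ga is the anode.
E°cell = E°cat − E°an = −0.44 − (−0.56) = +0.12 V; n = 6.
The balanced reaction is 3 Fe2+(aq) + 2 Ga(s) → 3 Fe(s) + 2 Ga3+(aq), so Q = [Ga3+(aq)]^2 / [Fe2+(aq)]^3 = 0.00522 and log Q = −2.282.
E = E° − (0.0591/n)·log Q = +0.12 − (0.0591/6)(−2.282) = +0.14 V.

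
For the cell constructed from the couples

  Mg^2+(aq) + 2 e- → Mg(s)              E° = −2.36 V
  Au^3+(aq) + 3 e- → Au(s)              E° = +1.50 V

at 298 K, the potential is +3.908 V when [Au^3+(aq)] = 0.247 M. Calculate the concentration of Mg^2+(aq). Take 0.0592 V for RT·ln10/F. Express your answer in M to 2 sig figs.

0.0094 M

With Au³⁺/Au at the cathode and Mg²⁺/Mg at the anode, E°cell = +1.50 − (−2.36) = +3.86 V (n = 6).
Since E = E° − (0.0592/n)·log Q, log Q = n(E° − E)/0.0592 = −4.865.
The balanced reaction is 2 Au^3+(aq) + 3 Mg(s) → 2 Au(s) + 3 Mg^2+(aq), so Q = [Mg^2+(aq)]^3 / [Au^3+(aq)]^2.
Solving for the unknown gives log [Mg^2+(aq)] = −2.027, so [Mg^2+(aq)] ≈ 0.0094 M.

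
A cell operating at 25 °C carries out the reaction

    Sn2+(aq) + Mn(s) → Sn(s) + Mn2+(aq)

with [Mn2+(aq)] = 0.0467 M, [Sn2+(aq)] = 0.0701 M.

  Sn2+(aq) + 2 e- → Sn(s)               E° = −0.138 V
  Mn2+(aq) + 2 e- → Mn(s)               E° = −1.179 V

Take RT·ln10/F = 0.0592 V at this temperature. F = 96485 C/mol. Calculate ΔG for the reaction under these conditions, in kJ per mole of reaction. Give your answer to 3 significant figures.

E°cell = −0.138 − (−1.179) = +1.041 V; the balanced reaction transfers n = 2 electrons.
Here Q = [Mn2+(aq)] / [Sn2+(aq)] = 0.666 (log Q = −0.176), giving E = +1.041 − (0.0592/2)·(−0.176) = +1.0462 V.
Then ΔG = −nFE = −2 × 96485 × +1.0462 J/mol = −202 kJ/mol.

−202 kJ/mol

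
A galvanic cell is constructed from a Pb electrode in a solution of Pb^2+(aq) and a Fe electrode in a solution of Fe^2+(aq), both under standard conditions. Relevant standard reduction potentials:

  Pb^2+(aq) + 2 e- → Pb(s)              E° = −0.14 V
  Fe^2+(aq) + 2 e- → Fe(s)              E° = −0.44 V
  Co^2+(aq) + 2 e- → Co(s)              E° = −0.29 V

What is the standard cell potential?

+0.30 V

Of the two couples in this cell, the one with the more positive reduction potential is reduced at the cathode: here that is Pb²⁺/Pb (−0.14 V); Fe²⁺/Fe (−0.44 V) is the anode.
E°cell = E°(cathode) − E°(anode) = −0.14 − (−0.44) = +0.30 V.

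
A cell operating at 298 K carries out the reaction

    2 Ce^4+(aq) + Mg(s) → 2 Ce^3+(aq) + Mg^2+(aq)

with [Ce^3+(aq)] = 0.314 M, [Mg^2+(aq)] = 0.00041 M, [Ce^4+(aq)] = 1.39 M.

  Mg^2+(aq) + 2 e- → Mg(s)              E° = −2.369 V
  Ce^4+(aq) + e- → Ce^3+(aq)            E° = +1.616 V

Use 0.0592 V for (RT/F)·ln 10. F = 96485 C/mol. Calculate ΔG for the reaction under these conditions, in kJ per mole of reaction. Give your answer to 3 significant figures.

−796 kJ/mol

With Ce⁴⁺/Ce³⁺ reduced at the cathode, E°cell = +1.616 − (−2.369) = +3.985 V and n = 2.
Q = ([Ce^3+(aq)]^2·[Mg^2+(aq)]) / [Ce^4+(aq)]^2 = 2.09×10^−5, so log Q = −4.679 and E = +3.985 − (0.0592/2)(−4.679) = +4.1235 V.
Then ΔG = −nFE = −2 × 96485 × +4.1235 J/mol = −796 kJ/mol.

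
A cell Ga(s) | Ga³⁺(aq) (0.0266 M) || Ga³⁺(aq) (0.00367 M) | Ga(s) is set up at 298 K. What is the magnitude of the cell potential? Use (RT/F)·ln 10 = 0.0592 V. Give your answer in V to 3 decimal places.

0.017 V

For a concentration cell E°cell = 0, since both electrodes use the same couple.
The compartment with the higher Ga³⁺(aq) concentration (0.0266 M) acts as the cathode; ions are reduced there and produced at the dilute (0.00367 M) anode.
With n = 3, Ecell = −(0.0592/3)·log([dilute]/[conc]) = −(0.0592/3)·log(0.00367/0.0266) = +0.017 V.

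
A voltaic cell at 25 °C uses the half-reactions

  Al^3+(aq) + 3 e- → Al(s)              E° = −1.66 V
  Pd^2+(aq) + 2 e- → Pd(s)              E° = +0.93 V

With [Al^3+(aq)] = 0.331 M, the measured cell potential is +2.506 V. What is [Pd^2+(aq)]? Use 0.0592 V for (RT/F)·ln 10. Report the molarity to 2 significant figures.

0.00070 M

Pd²⁺/Pd is the cathode (higher E°); E°cell = +0.93 − (−1.66) = +2.59 V with n = 6.
Since E = E° − (0.0592/n)·log Q, log Q = n(E° − E)/0.0592 = 8.514.
For 3 Pd^2+(aq) + 2 Al(s) → 3 Pd(s) + 2 Al^3+(aq), the reaction quotient is Q = [Al^3+(aq)]^2 / [Pd^2+(aq)]^3.
Solving for the unknown gives log [Pd^2+(aq)] = −3.158, so [Pd^2+(aq)] ≈ 0.00070 M.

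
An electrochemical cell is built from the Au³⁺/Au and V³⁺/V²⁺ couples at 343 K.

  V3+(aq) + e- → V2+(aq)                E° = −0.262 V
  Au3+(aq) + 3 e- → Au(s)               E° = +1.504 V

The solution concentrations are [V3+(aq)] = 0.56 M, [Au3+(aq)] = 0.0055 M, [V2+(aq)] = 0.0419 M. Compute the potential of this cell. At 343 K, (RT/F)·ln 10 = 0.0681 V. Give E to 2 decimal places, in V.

+1.64 V

Au³⁺/Au is reduced (cathode, E° = +1.504 V) and V³⁺/V²⁺ is oxidized (anode).
E°cell = +1.504 − (−0.262) = +1.766 V, with n = 3 electrons transferred.
The balanced reaction is Au3+(aq) + 3 V2+(aq) → Au(s) + 3 V3+(aq), so Q = [V3+(aq)]^3 / ([Au3+(aq)]·[V2+(aq)]^3) = 4.34×10^5 and log Q = 5.638.
E = E° − (0.0681/n)·log Q = +1.766 − (0.0681/3)(5.638) = +1.64 V.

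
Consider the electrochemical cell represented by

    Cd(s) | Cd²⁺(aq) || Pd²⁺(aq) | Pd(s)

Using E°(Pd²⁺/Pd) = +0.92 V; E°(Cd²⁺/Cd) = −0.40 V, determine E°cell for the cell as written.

+1.32 V

By convention the left-hand electrode in cell notation is the anode (oxidation) and the right-hand electrode is the cathode (reduction).
E°cell = E°(right) − E°(left) = +0.92 − (−0.40) = +1.32 V.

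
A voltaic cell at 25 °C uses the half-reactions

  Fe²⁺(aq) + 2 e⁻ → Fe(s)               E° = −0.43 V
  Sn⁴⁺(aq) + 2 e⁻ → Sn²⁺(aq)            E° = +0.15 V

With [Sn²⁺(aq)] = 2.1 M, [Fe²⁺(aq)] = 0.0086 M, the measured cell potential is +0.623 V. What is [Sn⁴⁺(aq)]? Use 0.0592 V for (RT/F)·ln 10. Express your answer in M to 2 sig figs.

The Sn⁴⁺/Sn²⁺ couple has the larger reduction potential, so it is the cathode: E°cell = +0.15 − (−0.43) = +0.58 V and n = 2.
Since E = E° − (0.0592/n)·log Q, log Q = n(E° − E)/0.0592 = −1.453.
Balancing electrons gives Sn⁴⁺(aq) + Fe(s) → Sn²⁺(aq) + Fe²⁺(aq); thus Q = ([Sn²⁺(aq)]·[Fe²⁺(aq)]) / [Sn⁴⁺(aq)].
Substituting the known concentrations and solving, log [Sn⁴⁺(aq)] = −0.290 and [Sn⁴⁺(aq)] = 0.51 M.

0.51 M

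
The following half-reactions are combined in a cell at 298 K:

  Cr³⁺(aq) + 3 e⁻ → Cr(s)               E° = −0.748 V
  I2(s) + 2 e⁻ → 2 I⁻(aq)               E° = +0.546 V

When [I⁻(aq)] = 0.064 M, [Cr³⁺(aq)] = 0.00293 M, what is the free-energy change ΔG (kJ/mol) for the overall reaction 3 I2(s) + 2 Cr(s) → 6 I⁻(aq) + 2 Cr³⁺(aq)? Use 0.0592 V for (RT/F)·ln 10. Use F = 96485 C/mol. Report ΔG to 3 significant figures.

With I₂/I⁻ reduced at the cathode, E°cell = +0.546 − (−0.748) = +1.294 V and n = 6.
Here Q = [I⁻(aq)]^6·[Cr³⁺(aq)]^2 = 5.9×10^−13 (log Q = −12.229), giving E = +1.294 − (0.0592/6)·(−12.229) = +1.4147 V.
Finally ΔG = −nFE = −(6)(96485 C/mol)(+1.4147 V) = −819 kJ/mol.

−819 kJ/mol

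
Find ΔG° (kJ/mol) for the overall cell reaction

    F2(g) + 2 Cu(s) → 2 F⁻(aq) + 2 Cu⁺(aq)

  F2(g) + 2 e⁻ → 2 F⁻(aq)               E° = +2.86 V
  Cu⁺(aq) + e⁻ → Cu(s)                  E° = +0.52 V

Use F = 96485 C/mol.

−452 kJ/mol

In the reaction as written F2(g) is reduced, so the F₂/F⁻ couple is the cathode and Cu⁺/Cu is the anode.
E°cell = +2.86 − (+0.52) = +2.34 V; balancing electrons gives n = 2.
ΔG° = −nFE°cell = −(2)(96485)(+2.34) J/mol = −452 kJ/mol.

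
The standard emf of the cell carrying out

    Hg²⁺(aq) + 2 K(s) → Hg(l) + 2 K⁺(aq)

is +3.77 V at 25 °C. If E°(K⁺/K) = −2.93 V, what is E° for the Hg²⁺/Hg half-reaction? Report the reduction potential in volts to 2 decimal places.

In the reaction as written the Hg²⁺/Hg couple is reduced (cathode) and K⁺/K is oxidized (anode), so E°cell = E°(Hg²⁺/Hg) − E°(K⁺/K).
E°(Hg²⁺/Hg) = E°cell + E°(anode) = +3.77 + (−2.93) = +0.84 V.

+0.84 V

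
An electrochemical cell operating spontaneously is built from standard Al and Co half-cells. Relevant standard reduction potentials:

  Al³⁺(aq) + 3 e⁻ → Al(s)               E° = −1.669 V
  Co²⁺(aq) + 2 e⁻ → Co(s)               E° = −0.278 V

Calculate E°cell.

+1.391 V

The Co²⁺/Co couple has the higher E°, so Co ion is reduced (cathode) and Al is oxidized (anode).
E°cell = E°(cathode) − E°(anode) = −0.278 − (−1.669) = +1.391 V.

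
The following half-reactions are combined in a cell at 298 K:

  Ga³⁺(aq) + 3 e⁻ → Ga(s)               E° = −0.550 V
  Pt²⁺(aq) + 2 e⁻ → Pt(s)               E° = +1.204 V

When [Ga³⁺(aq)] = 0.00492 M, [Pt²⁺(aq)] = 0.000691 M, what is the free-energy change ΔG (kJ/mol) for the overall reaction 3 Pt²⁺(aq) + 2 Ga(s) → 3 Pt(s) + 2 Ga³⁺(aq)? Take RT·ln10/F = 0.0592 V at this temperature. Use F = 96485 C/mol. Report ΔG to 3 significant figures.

With Pt²⁺/Pt reduced at the cathode, E°cell = +1.204 − (−0.550) = +1.754 V and n = 6.
Q = [Ga³⁺(aq)]^2 / [Pt²⁺(aq)]^3 = 7.34×10^4, so log Q = 4.865 and E = +1.754 − (0.0592/6)(4.865) = +1.7060 V.
Then ΔG = −nFE = −6 × 96485 × +1.7060 J/mol = −988 kJ/mol.

−988 kJ/mol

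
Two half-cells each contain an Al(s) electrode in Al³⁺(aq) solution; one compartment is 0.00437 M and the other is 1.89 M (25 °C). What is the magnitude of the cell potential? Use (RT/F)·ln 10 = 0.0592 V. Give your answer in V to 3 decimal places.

0.052 V

For a concentration cell E°cell = 0, since both electrodes use the same couple.
The compartment with the higher Al³⁺(aq) concentration (1.89 M) acts as the cathode; ions are reduced there and produced at the dilute (0.00437 M) anode.
With n = 3, Ecell = −(0.0592/3)·log([dilute]/[conc]) = −(0.0592/3)·log(0.00437/1.89) = +0.052 V.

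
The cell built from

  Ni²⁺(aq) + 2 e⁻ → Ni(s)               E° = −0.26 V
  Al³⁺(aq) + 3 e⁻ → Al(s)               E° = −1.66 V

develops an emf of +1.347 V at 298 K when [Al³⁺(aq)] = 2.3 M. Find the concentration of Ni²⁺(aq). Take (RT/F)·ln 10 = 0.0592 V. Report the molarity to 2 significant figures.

The Ni²⁺/Ni couple has the larger reduction potential, so it is the cathode: E°cell = −0.26 − (−1.66) = +1.40 V and n = 6.
From the Nernst equation, log Q = n(E° − E)/0.0592 = 6·(+1.40 − (+1.347))/0.0592 = 5.372.
For 3 Ni²⁺(aq) + 2 Al(s) → 3 Ni(s) + 2 Al³⁺(aq), the reaction quotient is Q = [Al³⁺(aq)]^2 / [Ni²⁺(aq)]^3.
Substituting the known concentrations and solving, log [Ni²⁺(aq)] = −1.550 and [Ni²⁺(aq)] = 0.028 M.

0.028 M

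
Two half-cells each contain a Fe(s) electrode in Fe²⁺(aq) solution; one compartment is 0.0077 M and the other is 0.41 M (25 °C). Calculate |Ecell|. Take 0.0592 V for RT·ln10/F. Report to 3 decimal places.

0.051 V

For a concentration cell E°cell = 0, since both electrodes use the same couple.
The compartment with the higher Fe²⁺(aq) concentration (0.41 M) acts as the cathode; ions are reduced there and produced at the dilute (0.0077 M) anode.
With n = 2, Ecell = −(0.0592/2)·log([dilute]/[conc]) = −(0.0592/2)·log(0.0077/0.41) = +0.051 V.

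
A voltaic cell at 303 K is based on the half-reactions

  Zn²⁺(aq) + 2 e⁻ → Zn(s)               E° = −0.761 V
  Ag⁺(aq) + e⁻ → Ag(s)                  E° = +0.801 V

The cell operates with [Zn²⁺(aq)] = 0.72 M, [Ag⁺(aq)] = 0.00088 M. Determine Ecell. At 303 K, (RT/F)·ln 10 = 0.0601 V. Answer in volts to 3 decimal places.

Since E°(Ag⁺/Ag) > E°(Zn²⁺/Zn), Ag⁺/Ag serves as the cathode.
E°cell = +0.801 − (−0.761) = +1.562 V, with n = 2 electrons transferred.
For the overall reaction 2 Ag⁺(aq) + Zn(s) → 2 Ag(s) + Zn²⁺(aq), Q = [Zn²⁺(aq)] / [Ag⁺(aq)]^2 = 9.3×10^5, giving log Q = 5.968.
E = E° − (0.0601/n)·log Q = +1.562 − (0.0601/2)(5.968) = +1.383 V.

+1.383 V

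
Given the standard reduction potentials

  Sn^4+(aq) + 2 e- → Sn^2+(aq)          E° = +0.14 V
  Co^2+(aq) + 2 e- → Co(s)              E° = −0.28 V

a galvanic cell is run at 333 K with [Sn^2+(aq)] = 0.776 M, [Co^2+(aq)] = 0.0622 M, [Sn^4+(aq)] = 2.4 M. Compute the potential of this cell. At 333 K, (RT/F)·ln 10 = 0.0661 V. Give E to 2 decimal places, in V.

The Sn⁴⁺/Sn²⁺ couple has the more positive E°, so it is the cathode; Co²⁺/Co is the anode.
E°cell = +0.14 − (−0.28) = +0.42 V, with n = 2 electrons transferred.
The balanced reaction is Sn^4+(aq) + Co(s) → Sn^2+(aq) + Co^2+(aq), so Q = ([Sn^2+(aq)]·[Co^2+(aq)]) / [Sn^4+(aq)] = 0.0201 and log Q = −1.697.
E = E° − (0.0661/n)·log Q = +0.42 − (0.0661/2)(−1.697) = +0.48 V.

+0.48 V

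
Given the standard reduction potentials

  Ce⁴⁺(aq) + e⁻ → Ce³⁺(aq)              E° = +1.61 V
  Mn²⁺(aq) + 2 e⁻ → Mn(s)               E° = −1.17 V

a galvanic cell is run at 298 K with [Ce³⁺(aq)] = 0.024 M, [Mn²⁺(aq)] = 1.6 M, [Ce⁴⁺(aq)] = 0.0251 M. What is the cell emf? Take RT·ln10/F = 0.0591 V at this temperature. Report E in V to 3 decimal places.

+2.775 V

Ce⁴⁺/Ce³⁺ is reduced (cathode, E° = +1.61 V) and Mn²⁺/Mn is oxidized (anode).
E°cell = +1.61 − (−1.17) = +2.78 V, with n = 2 electrons transferred.
The balanced reaction is 2 Ce⁴⁺(aq) + Mn(s) → 2 Ce³⁺(aq) + Mn²⁺(aq), so Q = ([Ce³⁺(aq)]^2·[Mn²⁺(aq)]) / [Ce⁴⁺(aq)]^2 = 1.46 and log Q = 0.165.
By the Nernst equation, E = +2.78 − (0.0591/2)·(0.165) = +2.775 V.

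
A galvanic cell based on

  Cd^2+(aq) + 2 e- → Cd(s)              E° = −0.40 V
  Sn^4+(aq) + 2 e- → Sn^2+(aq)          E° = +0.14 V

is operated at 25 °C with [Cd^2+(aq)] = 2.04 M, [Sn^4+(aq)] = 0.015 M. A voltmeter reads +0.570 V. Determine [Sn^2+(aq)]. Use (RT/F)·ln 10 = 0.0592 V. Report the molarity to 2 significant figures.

The Sn⁴⁺/Sn²⁺ couple has the larger reduction potential, so it is the cathode: E°cell = +0.14 − (−0.40) = +0.54 V and n = 2.
Since E = E° − (0.0592/n)·log Q, log Q = n(E° − E)/0.0592 = −1.014.
Balancing electrons gives Sn^4+(aq) + Cd(s) → Sn^2+(aq) + Cd^2+(aq); thus Q = ([Sn^2+(aq)]·[Cd^2+(aq)]) / [Sn^4+(aq)].
Solving for the unknown gives log [Sn^2+(aq)] = −3.148, so [Sn^2+(aq)] ≈ 0.00071 M.

0.00071 M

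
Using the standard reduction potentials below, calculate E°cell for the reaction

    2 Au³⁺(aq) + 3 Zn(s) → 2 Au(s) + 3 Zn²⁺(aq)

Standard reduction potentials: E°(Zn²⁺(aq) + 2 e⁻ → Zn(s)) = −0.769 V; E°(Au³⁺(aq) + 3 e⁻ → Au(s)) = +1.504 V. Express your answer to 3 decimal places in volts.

Au³⁺(aq) gains electrons, so the Au³⁺/Au couple is the cathode; the Zn²⁺/Zn couple is the anode.
E°cell = E°(cathode) − E°(anode) = +1.504 − (−0.769) = +2.273 V.
The positive value indicates the reaction is spontaneous as written.

+2.273 V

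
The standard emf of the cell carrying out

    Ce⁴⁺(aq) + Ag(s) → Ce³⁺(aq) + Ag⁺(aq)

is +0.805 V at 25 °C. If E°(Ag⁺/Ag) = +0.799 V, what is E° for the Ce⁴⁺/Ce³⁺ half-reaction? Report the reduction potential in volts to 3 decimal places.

+1.604 V

In the reaction as written the Ce⁴⁺/Ce³⁺ couple is reduced (cathode) and Ag⁺/Ag is oxidized (anode), so E°cell = E°(Ce⁴⁺/Ce³⁺) − E°(Ag⁺/Ag).
E°(Ce⁴⁺/Ce³⁺) = E°cell + E°(anode) = +0.805 + (+0.799) = +1.604 V.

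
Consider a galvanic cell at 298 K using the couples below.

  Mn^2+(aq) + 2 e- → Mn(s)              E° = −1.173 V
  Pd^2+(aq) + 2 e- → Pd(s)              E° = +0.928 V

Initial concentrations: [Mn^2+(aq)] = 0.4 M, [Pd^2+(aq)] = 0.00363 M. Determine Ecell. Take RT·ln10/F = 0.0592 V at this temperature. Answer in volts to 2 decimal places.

+2.04 V

Pd²⁺/Pd is reduced (cathode, E° = +0.928 V) and Mn²⁺/Mn is oxidized (anode).
The standard potential is +0.928 − (−1.173) = +2.101 V and the balanced reaction transfers n = 2 electrons.
For the overall reaction Pd^2+(aq) + Mn(s) → Pd(s) + Mn^2+(aq), Q = [Mn^2+(aq)] / [Pd^2+(aq)] = 110, giving log Q = 2.042.
E = E° − (0.0592/n)·log Q = +2.101 − (0.0592/2)(2.042) = +2.04 V.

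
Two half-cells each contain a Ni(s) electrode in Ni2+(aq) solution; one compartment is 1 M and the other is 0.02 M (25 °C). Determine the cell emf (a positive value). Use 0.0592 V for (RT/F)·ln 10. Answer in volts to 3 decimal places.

0.050 V

For a concentration cell E°cell = 0, since both electrodes use the same couple.
The compartment with the higher Ni2+(aq) concentration (1 M) acts as the cathode; ions are reduced there and produced at the dilute (0.02 M) anode.
With n = 2, Ecell = −(0.0592/2)·log([dilute]/[conc]) = −(0.0592/2)·log(0.02/1) = +0.050 V.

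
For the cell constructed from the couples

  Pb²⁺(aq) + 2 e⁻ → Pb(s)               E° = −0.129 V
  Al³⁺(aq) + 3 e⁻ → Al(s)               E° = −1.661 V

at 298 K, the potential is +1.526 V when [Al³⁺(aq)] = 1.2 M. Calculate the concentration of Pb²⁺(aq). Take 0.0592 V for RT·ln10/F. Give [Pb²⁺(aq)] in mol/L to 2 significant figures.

0.71 M

The Pb²⁺/Pb couple has the larger reduction potential, so it is the cathode: E°cell = −0.129 − (−1.661) = +1.532 V and n = 6.
From the Nernst equation, log Q = n(E° − E)/0.0592 = 6·(+1.532 − (+1.526))/0.0592 = 0.608.
For 3 Pb²⁺(aq) + 2 Al(s) → 3 Pb(s) + 2 Al³⁺(aq), the reaction quotient is Q = [Al³⁺(aq)]^2 / [Pb²⁺(aq)]^3.
Isolating [Pb²⁺(aq)] in Q = 10^{0.608} yields log [Pb²⁺(aq)] = −0.150, i.e. 0.71 M.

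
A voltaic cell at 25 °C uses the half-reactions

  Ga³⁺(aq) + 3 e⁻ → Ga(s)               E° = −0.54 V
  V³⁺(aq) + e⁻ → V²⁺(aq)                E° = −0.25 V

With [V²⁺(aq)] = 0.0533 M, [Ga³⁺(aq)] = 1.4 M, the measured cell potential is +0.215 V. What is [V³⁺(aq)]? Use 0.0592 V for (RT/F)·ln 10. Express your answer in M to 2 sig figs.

The V³⁺/V²⁺ couple has the larger reduction potential, so it is the cathode: E°cell = −0.25 − (−0.54) = +0.29 V and n = 3.
From the Nernst equation, log Q = n(E° − E)/0.0592 = 3·(+0.29 − (+0.215))/0.0592 = 3.801.
Balancing electrons gives 3 V³⁺(aq) + Ga(s) → 3 V²⁺(aq) + Ga³⁺(aq); thus Q = ([V²⁺(aq)]^3·[Ga³⁺(aq)]) / [V³⁺(aq)]^3.
Isolating [V³⁺(aq)] in Q = 10^{3.801} yields log [V³⁺(aq)] = −2.492, i.e. 0.0032 M.

0.0032 M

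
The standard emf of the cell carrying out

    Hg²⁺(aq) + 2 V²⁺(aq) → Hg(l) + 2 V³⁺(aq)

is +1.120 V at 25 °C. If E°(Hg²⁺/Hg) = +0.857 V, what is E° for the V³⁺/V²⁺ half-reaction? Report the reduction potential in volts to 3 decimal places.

−0.263 V

In the reaction as written the Hg²⁺/Hg couple is reduced (cathode) and V³⁺/V²⁺ is oxidized (anode), so E°cell = E°(Hg²⁺/Hg) − E°(V³⁺/V²⁺).
E°(V³⁺/V²⁺) = E°(cathode) − E°cell = +0.857 − (+1.120) = −0.263 V.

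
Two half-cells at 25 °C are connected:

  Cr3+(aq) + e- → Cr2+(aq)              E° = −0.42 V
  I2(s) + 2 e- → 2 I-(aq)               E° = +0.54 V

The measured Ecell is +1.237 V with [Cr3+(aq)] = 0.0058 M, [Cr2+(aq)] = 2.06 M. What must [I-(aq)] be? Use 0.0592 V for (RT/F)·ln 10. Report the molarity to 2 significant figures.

The I₂/I⁻ couple has the larger reduction potential, so it is the cathode: E°cell = +0.54 − (−0.42) = +0.96 V and n = 2.
Since E = E° − (0.0592/n)·log Q, log Q = n(E° − E)/0.0592 = −9.358.
Balancing electrons gives I2(s) + 2 Cr2+(aq) → 2 I-(aq) + 2 Cr3+(aq); thus Q = ([I-(aq)]^2·[Cr3+(aq)]^2) / [Cr2+(aq)]^2.
Solving for the unknown gives log [I-(aq)] = −2.129, so [I-(aq)] ≈ 0.0074 M.

0.0074 M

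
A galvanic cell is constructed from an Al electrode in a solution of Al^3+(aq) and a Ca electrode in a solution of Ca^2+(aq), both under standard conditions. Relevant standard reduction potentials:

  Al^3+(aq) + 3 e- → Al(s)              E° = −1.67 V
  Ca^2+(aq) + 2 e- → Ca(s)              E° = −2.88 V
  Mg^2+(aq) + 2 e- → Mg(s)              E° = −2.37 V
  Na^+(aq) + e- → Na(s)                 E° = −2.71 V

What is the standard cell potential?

The Al³⁺/Al couple has the higher E°, so Al ion is reduced (cathode) and Ca is oxidized (anode).
E°cell = E°(cathode) − E°(anode) = −1.67 − (−2.88) = +1.21 V.

+1.21 V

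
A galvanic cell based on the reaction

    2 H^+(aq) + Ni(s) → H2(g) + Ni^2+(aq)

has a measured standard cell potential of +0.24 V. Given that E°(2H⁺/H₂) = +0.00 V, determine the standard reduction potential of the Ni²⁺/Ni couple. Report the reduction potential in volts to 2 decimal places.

In the reaction as written the 2H⁺/H₂ couple is reduced (cathode) and Ni²⁺/Ni is oxidized (anode), so E°cell = E°(2H⁺/H₂) − E°(Ni²⁺/Ni).
E°(Ni²⁺/Ni) = E°(cathode) − E°cell = +0.00 − (+0.24) = −0.24 V.

−0.24 V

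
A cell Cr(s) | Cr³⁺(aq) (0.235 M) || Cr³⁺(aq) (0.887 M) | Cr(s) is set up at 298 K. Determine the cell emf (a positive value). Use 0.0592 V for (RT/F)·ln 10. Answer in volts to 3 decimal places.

For a concentration cell E°cell = 0, since both electrodes use the same couple.
The compartment with the higher Cr³⁺(aq) concentration (0.887 M) acts as the cathode; ions are reduced there and produced at the dilute (0.235 M) anode.
With n = 3, Ecell = −(0.0592/3)·log([dilute]/[conc]) = −(0.0592/3)·log(0.235/0.887) = +0.011 V.

0.011 V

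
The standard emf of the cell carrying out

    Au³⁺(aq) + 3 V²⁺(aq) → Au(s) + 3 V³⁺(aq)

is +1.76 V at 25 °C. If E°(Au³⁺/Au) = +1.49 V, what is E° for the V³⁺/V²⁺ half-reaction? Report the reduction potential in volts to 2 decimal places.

−0.27 V

In the reaction as written the Au³⁺/Au couple is reduced (cathode) and V³⁺/V²⁺ is oxidized (anode), so E°cell = E°(Au³⁺/Au) − E°(V³⁺/V²⁺).
E°(V³⁺/V²⁺) = E°(cathode) − E°cell = +1.49 − (+1.76) = −0.27 V.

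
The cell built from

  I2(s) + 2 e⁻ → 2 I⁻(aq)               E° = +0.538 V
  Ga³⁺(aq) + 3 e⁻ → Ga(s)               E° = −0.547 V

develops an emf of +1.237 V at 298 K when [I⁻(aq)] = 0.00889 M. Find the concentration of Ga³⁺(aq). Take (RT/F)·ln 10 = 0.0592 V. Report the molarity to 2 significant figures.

0.028 M

With I₂/I⁻ at the cathode and Ga³⁺/Ga at the anode, E°cell = +0.538 − (−0.547) = +1.085 V (n = 6).
Rearranging E = E° − (0.0592/n)·log Q gives log Q = 6(+1.085 − (+1.237))/0.0592 = −15.405.
For 3 I2(s) + 2 Ga(s) → 6 I⁻(aq) + 2 Ga³⁺(aq), the reaction quotient is Q = [I⁻(aq)]^6·[Ga³⁺(aq)]^2.
Isolating [Ga³⁺(aq)] in Q = 10^{−15.405} yields log [Ga³⁺(aq)] = −1.549, i.e. 0.028 M.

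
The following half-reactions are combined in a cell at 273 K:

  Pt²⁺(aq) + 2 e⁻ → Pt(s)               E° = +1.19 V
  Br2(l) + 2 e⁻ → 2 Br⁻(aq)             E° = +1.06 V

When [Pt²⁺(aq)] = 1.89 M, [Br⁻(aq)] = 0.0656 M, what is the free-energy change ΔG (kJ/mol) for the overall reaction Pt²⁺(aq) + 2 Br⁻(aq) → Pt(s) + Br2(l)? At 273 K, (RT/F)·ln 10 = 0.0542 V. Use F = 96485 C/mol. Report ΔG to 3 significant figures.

−14.2 kJ/mol

The standard cell potential is +1.19 − (+1.06) = +0.13 V, with n = 2 electrons in the balanced equation.
The reaction quotient is 1 / ([Pt²⁺(aq)]·[Br⁻(aq)]^2) = 123; by Nernst, E = +0.13 − (0.0542/2)(2.090) = +0.0734 V.
Finally ΔG = −nFE = −(2)(96485 C/mol)(+0.0734 V) = −14.2 kJ/mol.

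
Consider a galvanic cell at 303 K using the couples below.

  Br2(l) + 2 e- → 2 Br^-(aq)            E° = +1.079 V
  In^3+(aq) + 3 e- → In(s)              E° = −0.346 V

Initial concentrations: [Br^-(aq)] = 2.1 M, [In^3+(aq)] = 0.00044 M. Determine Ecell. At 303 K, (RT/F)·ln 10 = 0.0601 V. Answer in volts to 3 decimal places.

+1.473 V

Br₂/Br⁻ is reduced (cathode, E° = +1.079 V) and In³⁺/In is oxidized (anode).
E°cell = E°cat − E°an = +1.079 − (−0.346) = +1.425 V; n = 6.
For the overall reaction 3 Br2(l) + 2 In(s) → 6 Br^-(aq) + 2 In^3+(aq), Q = [Br^-(aq)]^6·[In^3+(aq)]^2 = 1.66×10^−5, giving log Q = −4.780.
By the Nernst equation, E = +1.425 − (0.0601/6)·(−4.780) = +1.473 V.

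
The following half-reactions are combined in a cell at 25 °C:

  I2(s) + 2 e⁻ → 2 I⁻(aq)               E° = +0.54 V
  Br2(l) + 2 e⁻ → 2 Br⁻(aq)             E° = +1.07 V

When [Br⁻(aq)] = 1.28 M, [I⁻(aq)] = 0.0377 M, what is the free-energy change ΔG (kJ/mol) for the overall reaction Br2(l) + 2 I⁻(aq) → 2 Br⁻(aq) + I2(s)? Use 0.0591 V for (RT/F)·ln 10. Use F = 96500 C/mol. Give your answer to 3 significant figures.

−84.8 kJ/mol

E°cell = +1.07 − (+0.54) = +0.53 V; the balanced reaction transfers n = 2 electrons.
The reaction quotient is [Br⁻(aq)]^2 / [I⁻(aq)]^2 = 1.15×10^3; by Nernst, E = +0.53 − (0.0591/2)(3.062) = +0.4395 V.
ΔG = −nFE = −(2)(96500)(+0.4395) J/mol = −84.8 kJ/mol.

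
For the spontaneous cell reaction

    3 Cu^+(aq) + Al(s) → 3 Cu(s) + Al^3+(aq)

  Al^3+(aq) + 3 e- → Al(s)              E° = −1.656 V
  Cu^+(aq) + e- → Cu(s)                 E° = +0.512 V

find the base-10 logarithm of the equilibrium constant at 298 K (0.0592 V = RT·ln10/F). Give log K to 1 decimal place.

log K = 109.9

The Cu⁺/Cu couple is reduced (cathode); E°cell = +0.512 − (−1.656) = +2.168 V with n = 3.
At equilibrium E = 0, so log K = nE°cell / 0.0592 = (3)(+2.168) / 0.0592 = 109.9.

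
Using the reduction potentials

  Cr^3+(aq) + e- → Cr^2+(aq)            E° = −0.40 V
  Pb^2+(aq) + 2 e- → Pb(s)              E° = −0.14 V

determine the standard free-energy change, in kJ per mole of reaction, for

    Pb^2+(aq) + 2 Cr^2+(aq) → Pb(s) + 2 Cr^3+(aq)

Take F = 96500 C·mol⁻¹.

In the reaction as written Pb^2+(aq) is reduced, so the Pb²⁺/Pb couple is the cathode and Cr³⁺/Cr²⁺ is the anode.
E°cell = −0.14 − (−0.40) = +0.26 V; balancing electrons gives n = 2.
ΔG° = −nFE°cell = −(2)(96500)(+0.26) J/mol = −50.2 kJ/mol.

−50.2 kJ/mol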